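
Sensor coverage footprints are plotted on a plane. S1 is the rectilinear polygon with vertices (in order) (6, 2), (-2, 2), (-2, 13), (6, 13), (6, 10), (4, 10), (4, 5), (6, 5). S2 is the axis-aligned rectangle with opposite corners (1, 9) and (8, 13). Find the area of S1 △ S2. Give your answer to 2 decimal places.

70.00

|S1| = 78, |S2| = 28, |S1∩S2| = 18.
|S1 △ S2| = |S1| + |S2| − 2·|S1∩S2| = 78 + 28 − 36 = 70.00.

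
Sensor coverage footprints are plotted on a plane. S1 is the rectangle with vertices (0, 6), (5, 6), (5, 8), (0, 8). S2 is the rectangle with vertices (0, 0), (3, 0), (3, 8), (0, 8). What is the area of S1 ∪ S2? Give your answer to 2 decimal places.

28.00

By inclusion–exclusion:
Individual areas: |S1| = 10, |S2| = 24.
|S1∩S2|: x∈[0,3], y∈[6,8] → 3·2 = 6.
|S1 ∪ S2| = 34 − 6 = 28.00.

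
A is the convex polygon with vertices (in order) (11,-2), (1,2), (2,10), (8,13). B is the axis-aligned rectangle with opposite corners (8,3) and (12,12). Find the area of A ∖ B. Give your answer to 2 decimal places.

|A| = 91.5, |A∩B| = 9.9.
|A ∖ B| = |A| − |A∩B| = 91.5 − 9.9 = 81.60.

81.60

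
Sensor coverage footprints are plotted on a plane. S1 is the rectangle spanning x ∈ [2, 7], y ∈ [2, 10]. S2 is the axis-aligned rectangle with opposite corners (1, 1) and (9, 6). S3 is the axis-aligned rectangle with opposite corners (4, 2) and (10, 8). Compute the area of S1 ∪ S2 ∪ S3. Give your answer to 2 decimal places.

70.00

By inclusion–exclusion:
Individual areas: |S1| = 40, |S2| = 40, |S3| = 36.
|S1∩S2|: x∈[2,7], y∈[2,6] → 5·4 = 20.
|S1∩S3|: x∈[4,7], y∈[2,8] → 3·6 = 18.
|S2∩S3|: x∈[4,9], y∈[2,6] → 5·4 = 20.
|S1∩S2∩S3| = 12.
|S1 ∪ S2 ∪ S3| = 116 − 58 + 12 = 70.00.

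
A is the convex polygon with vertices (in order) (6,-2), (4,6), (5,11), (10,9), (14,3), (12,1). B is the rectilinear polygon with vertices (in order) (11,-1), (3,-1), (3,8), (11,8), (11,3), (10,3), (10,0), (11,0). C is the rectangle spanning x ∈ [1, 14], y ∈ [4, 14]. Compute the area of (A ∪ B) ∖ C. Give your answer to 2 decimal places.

47.79

|A ∪ B| = 95.1083.
|(A ∪ B) ∩ C| = 47.3167.
|(A ∪ B) ∖ C| = 95.1083 − 47.3167 = 47.79.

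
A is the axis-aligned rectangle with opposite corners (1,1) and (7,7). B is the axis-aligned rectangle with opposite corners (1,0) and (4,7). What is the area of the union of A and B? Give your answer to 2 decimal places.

By inclusion–exclusion:
Individual areas: |A| = 36, |B| = 21.
|A∩B|: x∈[1,4], y∈[1,7] → 3·6 = 18.
|A ∪ B| = 57 − 18 = 39.00.

39.00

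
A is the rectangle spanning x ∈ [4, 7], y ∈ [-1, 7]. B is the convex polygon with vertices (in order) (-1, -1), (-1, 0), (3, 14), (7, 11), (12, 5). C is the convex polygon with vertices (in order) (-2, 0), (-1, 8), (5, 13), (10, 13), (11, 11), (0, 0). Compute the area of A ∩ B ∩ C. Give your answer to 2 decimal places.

4.50

The intersection is the polygon with vertices (7,7), (4,4), (4,7).
By the shoelace formula its area is 4.50.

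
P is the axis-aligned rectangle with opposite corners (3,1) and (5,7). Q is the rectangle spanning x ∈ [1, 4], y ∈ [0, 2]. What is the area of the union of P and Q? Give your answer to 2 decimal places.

17.00

By inclusion–exclusion:
Individual areas: |P| = 12, |Q| = 6.
|P∩Q|: x∈[3,4], y∈[1,2] → 1·1 = 1.
|P ∪ Q| = 18 − 1 = 17.00.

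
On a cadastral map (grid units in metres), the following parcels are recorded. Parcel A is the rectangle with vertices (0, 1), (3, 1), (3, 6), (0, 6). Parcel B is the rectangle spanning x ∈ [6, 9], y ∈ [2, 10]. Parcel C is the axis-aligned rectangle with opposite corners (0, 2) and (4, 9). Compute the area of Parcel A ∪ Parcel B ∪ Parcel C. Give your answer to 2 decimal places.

55.00

By inclusion–exclusion:
Individual areas: |Parcel A| = 15, |Parcel B| = 24, |Parcel C| = 28.
|Parcel A∩Parcel B| = 0 (no overlap).
|Parcel A∩Parcel C|: x∈[0,3], y∈[2,6] → 3·4 = 12.
|Parcel B∩Parcel C| = 0 (no overlap).
|Parcel A∩Parcel B∩Parcel C| = 0.
|Parcel A ∪ Parcel B ∪ Parcel C| = 67 − 12 + 0 = 55.00.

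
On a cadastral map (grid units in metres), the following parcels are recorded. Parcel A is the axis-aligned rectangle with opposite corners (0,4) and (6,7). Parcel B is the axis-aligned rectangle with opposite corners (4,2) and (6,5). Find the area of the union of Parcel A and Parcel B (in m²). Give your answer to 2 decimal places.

By inclusion–exclusion:
Individual areas: |Parcel A| = 18, |Parcel B| = 6.
|Parcel A∩Parcel B|: x∈[4,6], y∈[4,5] → 2·1 = 2.
|Parcel A ∪ Parcel B| = 24 − 2 = 22.00.

22.00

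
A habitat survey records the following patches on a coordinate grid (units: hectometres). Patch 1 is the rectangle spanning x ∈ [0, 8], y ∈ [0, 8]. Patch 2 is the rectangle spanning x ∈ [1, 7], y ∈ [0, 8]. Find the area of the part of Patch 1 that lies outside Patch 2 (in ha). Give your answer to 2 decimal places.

|Patch 1∩Patch 2|: x∈[1,7], y∈[0,8] → 6·8 = 48.
|Patch 1| = 64.
|Patch 1 ∖ Patch 2| = |Patch 1| − |Patch 1∩Patch 2| = 64 − 48 = 16.00.

16.00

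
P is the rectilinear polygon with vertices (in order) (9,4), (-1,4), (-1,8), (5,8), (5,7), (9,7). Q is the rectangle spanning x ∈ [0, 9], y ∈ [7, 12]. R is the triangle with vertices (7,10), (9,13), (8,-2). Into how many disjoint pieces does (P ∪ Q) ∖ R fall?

2

(P ∪ Q) ∖ R splits into 2 disjoint pieces (area 62.8333, area 2.6667).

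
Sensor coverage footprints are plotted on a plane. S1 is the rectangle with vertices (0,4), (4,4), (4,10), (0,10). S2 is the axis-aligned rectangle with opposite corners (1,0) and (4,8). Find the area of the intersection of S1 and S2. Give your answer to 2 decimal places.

12.00

|S1∩S2|: x∈[1,4], y∈[4,8] → 3·4 = 12.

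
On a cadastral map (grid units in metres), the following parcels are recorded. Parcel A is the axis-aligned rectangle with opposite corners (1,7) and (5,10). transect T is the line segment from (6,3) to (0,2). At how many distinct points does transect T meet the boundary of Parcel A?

The segment lies entirely outside Parcel A and never meets its boundary.

0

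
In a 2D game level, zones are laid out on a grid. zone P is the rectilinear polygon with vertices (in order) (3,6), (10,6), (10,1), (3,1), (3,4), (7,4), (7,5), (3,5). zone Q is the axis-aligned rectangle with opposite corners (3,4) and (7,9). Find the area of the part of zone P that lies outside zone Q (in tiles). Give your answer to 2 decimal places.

|zone P| = 31, |zone P∩zone Q| = 4.
|zone P ∖ zone Q| = |zone P| − |zone P∩zone Q| = 31 − 4 = 27.00.

27.00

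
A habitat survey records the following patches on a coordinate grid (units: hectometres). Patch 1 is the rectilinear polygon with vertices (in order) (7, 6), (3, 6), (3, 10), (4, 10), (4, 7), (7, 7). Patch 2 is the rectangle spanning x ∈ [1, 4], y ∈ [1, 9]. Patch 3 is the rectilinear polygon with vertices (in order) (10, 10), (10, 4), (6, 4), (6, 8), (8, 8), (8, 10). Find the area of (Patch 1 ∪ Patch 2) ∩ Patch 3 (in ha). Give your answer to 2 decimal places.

1.00

The region (Patch 1 ∪ Patch 2) ∩ Patch 3 is the polygon with vertices (7,7), (7,6), (6,6), (6,7).
By the shoelace formula its area is 1.00.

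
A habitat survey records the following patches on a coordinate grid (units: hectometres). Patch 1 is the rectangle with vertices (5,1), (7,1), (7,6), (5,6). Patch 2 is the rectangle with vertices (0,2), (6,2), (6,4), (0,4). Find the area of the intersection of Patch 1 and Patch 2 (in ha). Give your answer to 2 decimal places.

2.00

|Patch 1∩Patch 2|: x∈[5,6], y∈[2,4] → 1·2 = 2.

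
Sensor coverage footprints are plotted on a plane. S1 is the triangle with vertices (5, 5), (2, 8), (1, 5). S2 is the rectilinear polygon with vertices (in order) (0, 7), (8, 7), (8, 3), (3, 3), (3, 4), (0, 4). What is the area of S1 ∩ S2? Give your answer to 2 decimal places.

The intersection is the polygon with vertices (5,5), (1,5), (1.667,7), (3,7).
By the shoelace formula its area is 5.33.

5.33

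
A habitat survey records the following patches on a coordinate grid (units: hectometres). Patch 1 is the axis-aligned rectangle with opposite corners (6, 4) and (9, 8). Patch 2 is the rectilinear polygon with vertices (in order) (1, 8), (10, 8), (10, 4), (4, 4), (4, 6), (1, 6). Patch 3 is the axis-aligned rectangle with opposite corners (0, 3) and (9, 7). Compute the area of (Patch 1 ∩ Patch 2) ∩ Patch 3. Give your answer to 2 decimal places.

The region (Patch 1 ∩ Patch 2) ∩ Patch 3 is the polygon with vertices (6,4), (6,7), (9,7), (9,4).
By the shoelace formula its area is 9.00.

9.00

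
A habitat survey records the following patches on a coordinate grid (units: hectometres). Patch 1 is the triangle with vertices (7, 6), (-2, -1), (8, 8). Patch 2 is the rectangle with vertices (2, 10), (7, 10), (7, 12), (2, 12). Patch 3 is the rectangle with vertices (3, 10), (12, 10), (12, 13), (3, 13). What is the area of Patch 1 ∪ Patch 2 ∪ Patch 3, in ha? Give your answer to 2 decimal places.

34.50

By inclusion–exclusion:
Individual areas: |Patch 1| = 5.5, |Patch 2| = 10, |Patch 3| = 27.
|Patch 1∩Patch 2| = 0.
|Patch 1∩Patch 3| = 0.
|Patch 2∩Patch 3|: x∈[3,7], y∈[10,12] → 4·2 = 8.
|Patch 1∩Patch 2∩Patch 3| = 0.
|Patch 1 ∪ Patch 2 ∪ Patch 3| = 42.5 − 8 + 0 = 34.50.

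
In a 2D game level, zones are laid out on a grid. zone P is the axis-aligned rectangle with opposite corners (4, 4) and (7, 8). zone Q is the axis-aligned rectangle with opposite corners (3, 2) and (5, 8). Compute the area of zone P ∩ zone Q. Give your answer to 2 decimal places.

|zone P∩zone Q|: x∈[4,5], y∈[4,8] → 1·4 = 4.

4.00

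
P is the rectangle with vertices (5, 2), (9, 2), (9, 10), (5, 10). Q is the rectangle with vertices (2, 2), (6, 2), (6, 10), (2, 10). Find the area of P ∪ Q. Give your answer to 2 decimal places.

By inclusion–exclusion:
Individual areas: |P| = 32, |Q| = 32.
|P∩Q|: x∈[5,6], y∈[2,10] → 1·8 = 8.
|P ∪ Q| = 64 − 8 = 56.00.

56.00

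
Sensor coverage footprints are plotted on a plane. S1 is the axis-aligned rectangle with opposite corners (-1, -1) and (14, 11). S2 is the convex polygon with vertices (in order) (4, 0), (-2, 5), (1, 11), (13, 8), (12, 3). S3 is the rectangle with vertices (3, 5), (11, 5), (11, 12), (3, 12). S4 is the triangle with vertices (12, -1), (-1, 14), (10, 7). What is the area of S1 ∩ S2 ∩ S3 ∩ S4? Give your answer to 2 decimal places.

The intersection is the polygon with vertices (6.8,5), (3,9.385), (3,10.5), (5.471,9.882), (10,7), (10.5,5).
By the shoelace formula its area is 20.58.

20.58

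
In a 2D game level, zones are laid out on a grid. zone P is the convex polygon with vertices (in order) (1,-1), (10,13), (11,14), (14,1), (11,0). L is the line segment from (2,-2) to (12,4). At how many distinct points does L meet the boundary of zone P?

The segment meets the boundary at (4.2,-0.68).

1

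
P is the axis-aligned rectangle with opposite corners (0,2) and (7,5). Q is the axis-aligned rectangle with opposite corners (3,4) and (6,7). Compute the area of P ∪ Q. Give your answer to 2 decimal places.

By inclusion–exclusion:
Individual areas: |P| = 21, |Q| = 9.
|P∩Q|: x∈[3,6], y∈[4,5] → 3·1 = 3.
|P ∪ Q| = 30 − 3 = 27.00.

27.00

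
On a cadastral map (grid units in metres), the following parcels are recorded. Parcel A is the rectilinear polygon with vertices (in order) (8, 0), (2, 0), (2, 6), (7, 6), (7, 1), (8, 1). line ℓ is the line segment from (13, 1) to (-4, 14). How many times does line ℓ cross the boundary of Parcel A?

2

The segment meets the boundary at (6.462,6), (7,5.588).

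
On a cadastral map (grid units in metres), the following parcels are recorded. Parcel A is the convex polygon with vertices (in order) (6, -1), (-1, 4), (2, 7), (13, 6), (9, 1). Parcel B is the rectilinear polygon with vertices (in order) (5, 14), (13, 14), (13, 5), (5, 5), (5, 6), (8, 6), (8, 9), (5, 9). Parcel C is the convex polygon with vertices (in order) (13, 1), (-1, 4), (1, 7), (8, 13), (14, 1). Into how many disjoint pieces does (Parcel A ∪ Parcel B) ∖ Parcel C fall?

(Parcel A ∪ Parcel B) ∖ Parcel C splits into 2 disjoint pieces (area 35.8725, area 19.0366).

2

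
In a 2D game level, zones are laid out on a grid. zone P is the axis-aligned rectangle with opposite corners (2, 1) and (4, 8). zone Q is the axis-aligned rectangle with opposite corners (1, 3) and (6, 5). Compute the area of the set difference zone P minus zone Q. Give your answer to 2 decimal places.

|zone P∩zone Q|: x∈[2,4], y∈[3,5] → 2·2 = 4.
|zone P| = 14.
|zone P ∖ zone Q| = |zone P| − |zone P∩zone Q| = 14 − 4 = 10.00.

10.00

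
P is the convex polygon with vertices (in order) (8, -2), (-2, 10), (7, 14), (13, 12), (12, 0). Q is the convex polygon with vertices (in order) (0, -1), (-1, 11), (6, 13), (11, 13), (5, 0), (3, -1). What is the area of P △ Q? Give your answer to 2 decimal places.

98.82

|P| = 144, |Q| = 109, |P∩Q| = 77.0915.
|P △ Q| = |P| + |Q| − 2·|P∩Q| = 144 + 109 − 154.1829 = 98.82.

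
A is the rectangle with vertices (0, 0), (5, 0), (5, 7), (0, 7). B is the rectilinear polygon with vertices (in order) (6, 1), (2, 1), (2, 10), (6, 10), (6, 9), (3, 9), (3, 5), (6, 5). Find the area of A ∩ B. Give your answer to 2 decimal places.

14.00

The intersection is the polygon with vertices (5,1), (2,1), (2,7), (3,7), (3,5), (5,5).
By the shoelace formula its area is 14.00.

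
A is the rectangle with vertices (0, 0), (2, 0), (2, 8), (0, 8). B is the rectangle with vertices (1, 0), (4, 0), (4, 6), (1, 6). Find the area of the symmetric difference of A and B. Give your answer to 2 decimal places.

22.00

|A∩B|: x∈[1,2], y∈[0,6] → 1·6 = 6.
|A △ B| = |A| + |B| − 2·|A∩B| = 16 + 18 − 12 = 22.00.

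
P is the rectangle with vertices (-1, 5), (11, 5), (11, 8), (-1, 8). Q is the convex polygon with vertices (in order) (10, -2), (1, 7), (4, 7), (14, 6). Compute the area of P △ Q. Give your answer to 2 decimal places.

|P| = 36, |Q| = 55.5, |P∩Q| = 15.55.
|P △ Q| = |P| + |Q| − 2·|P∩Q| = 36 + 55.5 − 31.1 = 60.40.

60.40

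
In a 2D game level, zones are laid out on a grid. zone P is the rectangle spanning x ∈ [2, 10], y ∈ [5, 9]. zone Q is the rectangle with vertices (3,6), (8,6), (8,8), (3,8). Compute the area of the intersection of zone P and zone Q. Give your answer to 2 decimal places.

10.00

|zone P∩zone Q|: x∈[3,8], y∈[6,8] → 5·2 = 10.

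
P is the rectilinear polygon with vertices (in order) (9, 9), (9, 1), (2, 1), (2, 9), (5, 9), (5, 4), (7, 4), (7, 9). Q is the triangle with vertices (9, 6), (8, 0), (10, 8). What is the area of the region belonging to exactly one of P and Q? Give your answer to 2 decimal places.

46.08

|P| = 46, |Q| = 2, |P∩Q| = 0.9583.
|P △ Q| = |P| + |Q| − 2·|P∩Q| = 46 + 2 − 1.9167 = 46.08.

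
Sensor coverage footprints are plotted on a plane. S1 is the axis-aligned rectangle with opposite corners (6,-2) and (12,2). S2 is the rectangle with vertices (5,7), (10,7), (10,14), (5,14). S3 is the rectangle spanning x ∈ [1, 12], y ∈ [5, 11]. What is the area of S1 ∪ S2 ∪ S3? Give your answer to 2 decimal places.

105.00

By inclusion–exclusion:
Individual areas: |S1| = 24, |S2| = 35, |S3| = 66.
|S1∩S2| = 0 (no overlap).
|S1∩S3| = 0 (no overlap).
|S2∩S3|: x∈[5,10], y∈[7,11] → 5·4 = 20.
|S1∩S2∩S3| = 0.
|S1 ∪ S2 ∪ S3| = 125 − 20 + 0 = 105.00.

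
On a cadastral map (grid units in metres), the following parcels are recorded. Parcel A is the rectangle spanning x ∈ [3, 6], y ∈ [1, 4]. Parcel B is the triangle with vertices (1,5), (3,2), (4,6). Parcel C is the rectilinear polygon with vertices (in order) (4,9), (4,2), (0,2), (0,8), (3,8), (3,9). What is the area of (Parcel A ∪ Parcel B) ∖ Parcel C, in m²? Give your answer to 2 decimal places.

|Parcel A ∪ Parcel B| = 14.
|(Parcel A ∪ Parcel B) ∩ Parcel C| = 7.
|(Parcel A ∪ Parcel B) ∖ Parcel C| = 14 − 7 = 7.00.

7.00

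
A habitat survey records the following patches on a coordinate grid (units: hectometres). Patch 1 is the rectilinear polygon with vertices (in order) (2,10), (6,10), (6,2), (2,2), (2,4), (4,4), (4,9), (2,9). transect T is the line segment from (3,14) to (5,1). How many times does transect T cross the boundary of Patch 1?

The segment meets the boundary at (4.846,2), (4,7.5), (3.769,9), (3.615,10).

4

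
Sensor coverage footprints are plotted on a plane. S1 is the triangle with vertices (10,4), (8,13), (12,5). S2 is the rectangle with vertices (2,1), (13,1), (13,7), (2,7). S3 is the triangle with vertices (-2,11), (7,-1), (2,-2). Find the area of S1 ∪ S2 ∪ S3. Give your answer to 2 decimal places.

By inclusion–exclusion:
Individual areas: |S1| = 10, |S2| = 66, |S3| = 34.5.
|S1∩S2| = 5.
|S1∩S3| = 0.
|S2∩S3| = 8.1667.
|S1∩S2∩S3| = 0.
|S1 ∪ S2 ∪ S3| = 110.5 − 13.1667 + 0 = 97.33.

97.33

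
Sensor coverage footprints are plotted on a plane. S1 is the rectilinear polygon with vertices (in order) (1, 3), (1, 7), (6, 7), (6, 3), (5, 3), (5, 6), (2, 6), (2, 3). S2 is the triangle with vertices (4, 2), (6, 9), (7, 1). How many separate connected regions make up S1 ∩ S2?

1

S1 ∩ S2 is a single connected region.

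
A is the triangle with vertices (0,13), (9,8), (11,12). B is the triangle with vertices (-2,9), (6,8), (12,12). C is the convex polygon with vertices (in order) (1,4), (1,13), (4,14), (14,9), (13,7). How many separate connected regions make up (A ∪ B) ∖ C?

3

(A ∪ B) ∖ C splits into 3 disjoint pieces (area 0.2323, area 2.68, area 1.5268).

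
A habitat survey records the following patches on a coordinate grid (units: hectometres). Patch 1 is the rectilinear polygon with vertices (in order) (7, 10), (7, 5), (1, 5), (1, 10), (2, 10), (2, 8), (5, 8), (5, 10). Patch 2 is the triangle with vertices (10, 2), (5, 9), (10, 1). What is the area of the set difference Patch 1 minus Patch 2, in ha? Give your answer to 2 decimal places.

23.60

|Patch 1| = 24, |Patch 1∩Patch 2| = 0.4.
|Patch 1 ∖ Patch 2| = |Patch 1| − |Patch 1∩Patch 2| = 24 − 0.4 = 23.60.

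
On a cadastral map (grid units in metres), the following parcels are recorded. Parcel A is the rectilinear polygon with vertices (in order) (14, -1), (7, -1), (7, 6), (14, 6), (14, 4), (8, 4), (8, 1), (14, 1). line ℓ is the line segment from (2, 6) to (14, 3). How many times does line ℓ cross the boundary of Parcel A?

2

The segment meets the boundary at (10,4), (7,4.75).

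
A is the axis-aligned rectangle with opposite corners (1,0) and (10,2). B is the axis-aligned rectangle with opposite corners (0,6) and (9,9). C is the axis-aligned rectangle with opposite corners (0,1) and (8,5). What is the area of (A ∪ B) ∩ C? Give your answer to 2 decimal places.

The region (A ∪ B) ∩ C is the polygon with vertices (1,2), (8,2), (8,1), (1,1).
By the shoelace formula its area is 7.00.

7.00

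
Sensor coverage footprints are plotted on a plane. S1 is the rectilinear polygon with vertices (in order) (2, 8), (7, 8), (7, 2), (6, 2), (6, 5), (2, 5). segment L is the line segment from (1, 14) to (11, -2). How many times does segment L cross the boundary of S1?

2

The segment meets the boundary at (7,4.4), (4.75,8).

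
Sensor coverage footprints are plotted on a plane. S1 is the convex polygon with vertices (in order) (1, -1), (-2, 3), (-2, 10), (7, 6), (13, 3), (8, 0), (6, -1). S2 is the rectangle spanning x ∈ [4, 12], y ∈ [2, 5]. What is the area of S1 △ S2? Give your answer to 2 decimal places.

75.27

|S1| = 94.5, |S2| = 24, |S1∩S2| = 21.6167.
|S1 △ S2| = |S1| + |S2| − 2·|S1∩S2| = 94.5 + 24 − 43.2333 = 75.27.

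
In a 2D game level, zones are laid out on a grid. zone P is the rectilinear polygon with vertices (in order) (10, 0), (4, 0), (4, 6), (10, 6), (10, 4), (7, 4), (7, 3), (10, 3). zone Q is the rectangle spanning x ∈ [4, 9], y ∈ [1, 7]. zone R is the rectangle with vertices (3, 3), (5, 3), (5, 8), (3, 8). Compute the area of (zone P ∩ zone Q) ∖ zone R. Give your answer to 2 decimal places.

|zone P ∩ zone Q| = 23.
|(zone P ∩ zone Q) ∩ zone R| = 3.
|(zone P ∩ zone Q) ∖ zone R| = 23 − 3 = 20.00.

20.00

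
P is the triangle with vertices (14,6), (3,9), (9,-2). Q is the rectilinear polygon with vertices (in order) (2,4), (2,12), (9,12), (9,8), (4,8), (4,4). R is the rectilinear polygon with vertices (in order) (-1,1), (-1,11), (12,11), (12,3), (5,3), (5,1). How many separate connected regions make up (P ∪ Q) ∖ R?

(P ∪ Q) ∖ R splits into 2 disjoint pieces (area 18.3636, area 7).

2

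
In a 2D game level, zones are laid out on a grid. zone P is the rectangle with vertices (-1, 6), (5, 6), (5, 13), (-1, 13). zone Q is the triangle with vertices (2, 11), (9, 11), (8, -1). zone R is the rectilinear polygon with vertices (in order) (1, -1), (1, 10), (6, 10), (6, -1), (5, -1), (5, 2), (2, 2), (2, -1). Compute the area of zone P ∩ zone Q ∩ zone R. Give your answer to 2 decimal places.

6.00

The intersection is the polygon with vertices (4.5,6), (2.5,10), (5,10), (5,6).
By the shoelace formula its area is 6.00.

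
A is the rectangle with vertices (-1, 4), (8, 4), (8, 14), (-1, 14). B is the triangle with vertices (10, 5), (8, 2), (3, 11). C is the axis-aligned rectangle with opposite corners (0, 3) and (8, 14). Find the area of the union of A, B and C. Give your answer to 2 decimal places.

By inclusion–exclusion:
Individual areas: |A| = 90, |B| = 16.5, |C| = 88.
|A∩B| = 10.6746.
|A∩C|: x∈[0,8], y∈[4,14] → 8·10 = 80.
|B∩C| = 11.5079.
|A∩B∩C| = 10.6746.
|A ∪ B ∪ C| = 194.5 − 102.1825 + 10.6746 = 102.99.

102.99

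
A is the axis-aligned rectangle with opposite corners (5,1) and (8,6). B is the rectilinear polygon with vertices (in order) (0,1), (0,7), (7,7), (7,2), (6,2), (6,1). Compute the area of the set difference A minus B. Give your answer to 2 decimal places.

6.00

|A| = 15, |A∩B| = 9.
|A ∖ B| = |A| − |A∩B| = 15 − 9 = 6.00.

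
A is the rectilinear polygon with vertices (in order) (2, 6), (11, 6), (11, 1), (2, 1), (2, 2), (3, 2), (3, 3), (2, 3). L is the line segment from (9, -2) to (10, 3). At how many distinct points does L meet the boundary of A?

The segment meets the boundary at (9.6,1).

1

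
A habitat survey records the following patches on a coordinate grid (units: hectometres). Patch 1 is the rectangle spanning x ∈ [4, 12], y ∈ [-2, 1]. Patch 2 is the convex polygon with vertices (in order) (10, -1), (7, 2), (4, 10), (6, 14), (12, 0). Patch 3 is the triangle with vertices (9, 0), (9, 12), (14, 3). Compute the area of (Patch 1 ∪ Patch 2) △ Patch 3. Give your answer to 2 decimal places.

|Patch 1 ∪ Patch 2| = 66.7143.
|(Patch 1 ∪ Patch 2) ∩ Patch 3| = 8.3523.
|(Patch 1 ∪ Patch 2) △ Patch 3| = 66.7143 + 30 − 16.7045 = 80.01.

80.01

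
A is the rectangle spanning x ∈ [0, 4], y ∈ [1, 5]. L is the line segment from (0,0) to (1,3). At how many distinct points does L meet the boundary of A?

The segment meets the boundary at (0.333,1).

1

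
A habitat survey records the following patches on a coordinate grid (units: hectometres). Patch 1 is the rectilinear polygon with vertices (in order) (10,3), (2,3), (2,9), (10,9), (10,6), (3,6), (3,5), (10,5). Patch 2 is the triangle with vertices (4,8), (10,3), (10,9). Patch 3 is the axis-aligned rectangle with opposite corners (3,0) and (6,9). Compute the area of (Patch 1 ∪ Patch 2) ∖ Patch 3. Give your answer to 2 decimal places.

|Patch 1 ∪ Patch 2| = 44.
|(Patch 1 ∪ Patch 2) ∩ Patch 3| = 15.
|(Patch 1 ∪ Patch 2) ∖ Patch 3| = 44 − 15 = 29.00.

29.00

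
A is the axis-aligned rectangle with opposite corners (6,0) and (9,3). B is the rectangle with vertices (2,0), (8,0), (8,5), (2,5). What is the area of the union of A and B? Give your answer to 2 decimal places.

33.00

By inclusion–exclusion:
Individual areas: |A| = 9, |B| = 30.
|A∩B|: x∈[6,8], y∈[0,3] → 2·3 = 6.
|A ∪ B| = 39 − 6 = 33.00.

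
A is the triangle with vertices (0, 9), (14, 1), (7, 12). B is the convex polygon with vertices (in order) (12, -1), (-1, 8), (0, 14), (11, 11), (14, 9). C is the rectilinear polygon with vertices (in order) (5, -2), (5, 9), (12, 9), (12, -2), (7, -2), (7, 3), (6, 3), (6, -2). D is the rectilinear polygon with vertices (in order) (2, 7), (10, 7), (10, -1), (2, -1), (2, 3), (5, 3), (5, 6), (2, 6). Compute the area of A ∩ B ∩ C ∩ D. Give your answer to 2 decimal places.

11.43

The intersection is the polygon with vertices (5,6.143), (5,7), (10,7), (10,3.286).
By the shoelace formula its area is 11.43.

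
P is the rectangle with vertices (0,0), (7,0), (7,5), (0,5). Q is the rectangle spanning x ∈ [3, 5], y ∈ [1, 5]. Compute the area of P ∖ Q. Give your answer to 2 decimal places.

|P∩Q|: x∈[3,5], y∈[1,5] → 2·4 = 8.
|P| = 35.
|P ∖ Q| = |P| − |P∩Q| = 35 − 8 = 27.00.

27.00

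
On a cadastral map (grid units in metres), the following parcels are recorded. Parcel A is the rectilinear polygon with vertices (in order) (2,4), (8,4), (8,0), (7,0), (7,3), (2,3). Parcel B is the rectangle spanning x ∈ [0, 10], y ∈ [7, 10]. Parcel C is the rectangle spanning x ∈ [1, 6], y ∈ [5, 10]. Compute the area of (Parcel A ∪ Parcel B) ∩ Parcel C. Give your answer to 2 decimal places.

The region (Parcel A ∪ Parcel B) ∩ Parcel C is the polygon with vertices (6,10), (6,7), (1,7), (1,10).
By the shoelace formula its area is 15.00.

15.00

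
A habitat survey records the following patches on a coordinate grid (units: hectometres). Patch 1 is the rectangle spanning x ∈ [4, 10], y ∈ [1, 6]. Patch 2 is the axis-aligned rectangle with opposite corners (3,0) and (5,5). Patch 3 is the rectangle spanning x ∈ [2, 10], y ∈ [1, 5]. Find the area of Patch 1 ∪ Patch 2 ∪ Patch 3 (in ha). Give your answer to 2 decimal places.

40.00

By inclusion–exclusion:
Individual areas: |Patch 1| = 30, |Patch 2| = 10, |Patch 3| = 32.
|Patch 1∩Patch 2|: x∈[4,5], y∈[1,5] → 1·4 = 4.
|Patch 1∩Patch 3|: x∈[4,10], y∈[1,5] → 6·4 = 24.
|Patch 2∩Patch 3|: x∈[3,5], y∈[1,5] → 2·4 = 8.
|Patch 1∩Patch 2∩Patch 3| = 4.
|Patch 1 ∪ Patch 2 ∪ Patch 3| = 72 − 36 + 4 = 40.00.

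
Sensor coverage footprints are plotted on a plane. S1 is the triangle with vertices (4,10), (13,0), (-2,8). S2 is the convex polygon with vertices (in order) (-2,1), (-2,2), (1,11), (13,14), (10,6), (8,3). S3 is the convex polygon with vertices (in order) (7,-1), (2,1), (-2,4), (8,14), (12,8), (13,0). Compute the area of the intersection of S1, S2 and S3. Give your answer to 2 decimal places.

The intersection is the polygon with vertices (8,3), (7.545,2.909), (0.609,6.609), (4,10), (8.979,4.468).
By the shoelace formula its area is 26.17.

26.17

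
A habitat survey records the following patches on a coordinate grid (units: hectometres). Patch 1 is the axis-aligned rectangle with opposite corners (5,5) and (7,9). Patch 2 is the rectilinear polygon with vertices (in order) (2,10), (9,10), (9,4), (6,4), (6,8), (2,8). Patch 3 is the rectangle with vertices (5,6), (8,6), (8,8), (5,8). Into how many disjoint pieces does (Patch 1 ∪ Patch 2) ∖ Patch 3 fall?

1

(Patch 1 ∪ Patch 2) ∖ Patch 3 is a single connected region.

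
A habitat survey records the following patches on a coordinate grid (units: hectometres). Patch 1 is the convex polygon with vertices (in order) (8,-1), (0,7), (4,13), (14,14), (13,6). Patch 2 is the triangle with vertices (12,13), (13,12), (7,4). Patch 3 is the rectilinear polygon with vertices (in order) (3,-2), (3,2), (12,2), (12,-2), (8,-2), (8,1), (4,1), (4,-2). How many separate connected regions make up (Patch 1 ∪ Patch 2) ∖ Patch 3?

2

(Patch 1 ∪ Patch 2) ∖ Patch 3 splits into 2 disjoint pieces (area 120.7857, area 2).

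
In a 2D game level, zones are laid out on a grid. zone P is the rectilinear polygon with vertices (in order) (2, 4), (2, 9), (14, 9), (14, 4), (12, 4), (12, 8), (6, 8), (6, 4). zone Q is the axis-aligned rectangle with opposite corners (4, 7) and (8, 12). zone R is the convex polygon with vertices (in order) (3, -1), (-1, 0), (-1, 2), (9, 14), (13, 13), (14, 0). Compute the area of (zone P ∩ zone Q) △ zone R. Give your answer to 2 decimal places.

142.83

|zone P ∩ zone Q| = 6.
|(zone P ∩ zone Q) ∩ zone R| = 5.5833.
|(zone P ∩ zone Q) △ zone R| = 6 + 148 − 11.1667 = 142.83.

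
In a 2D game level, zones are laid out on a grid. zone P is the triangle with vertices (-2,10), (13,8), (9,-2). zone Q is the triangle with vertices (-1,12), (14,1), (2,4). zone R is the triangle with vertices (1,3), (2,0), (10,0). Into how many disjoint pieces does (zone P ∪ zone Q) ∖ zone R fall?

(zone P ∪ zone Q) ∖ zone R splits into 2 disjoint pieces (area 82.2349, area 2.6333).

2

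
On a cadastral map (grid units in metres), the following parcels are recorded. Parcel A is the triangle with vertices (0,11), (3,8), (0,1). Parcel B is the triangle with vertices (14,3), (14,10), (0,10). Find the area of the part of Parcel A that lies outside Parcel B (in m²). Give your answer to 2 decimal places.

14.50

|Parcel A| = 15, |Parcel A∩Parcel B| = 0.5.
|Parcel A ∖ Parcel B| = |Parcel A| − |Parcel A∩Parcel B| = 15 − 0.5 = 14.50.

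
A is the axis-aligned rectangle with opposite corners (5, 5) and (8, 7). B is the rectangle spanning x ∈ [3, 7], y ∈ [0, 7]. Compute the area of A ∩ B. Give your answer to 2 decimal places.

|A∩B|: x∈[5,7], y∈[5,7] → 2·2 = 4.

4.00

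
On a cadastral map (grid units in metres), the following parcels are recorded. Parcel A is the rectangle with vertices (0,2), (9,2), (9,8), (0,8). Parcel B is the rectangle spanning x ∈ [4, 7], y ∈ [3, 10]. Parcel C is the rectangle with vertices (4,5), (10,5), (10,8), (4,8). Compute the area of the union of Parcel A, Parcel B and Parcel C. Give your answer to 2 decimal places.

63.00

By inclusion–exclusion:
Individual areas: |Parcel A| = 54, |Parcel B| = 21, |Parcel C| = 18.
|Parcel A∩Parcel B|: x∈[4,7], y∈[3,8] → 3·5 = 15.
|Parcel A∩Parcel C|: x∈[4,9], y∈[5,8] → 5·3 = 15.
|Parcel B∩Parcel C|: x∈[4,7], y∈[5,8] → 3·3 = 9.
|Parcel A∩Parcel B∩Parcel C| = 9.
|Parcel A ∪ Parcel B ∪ Parcel C| = 93 − 39 + 9 = 63.00.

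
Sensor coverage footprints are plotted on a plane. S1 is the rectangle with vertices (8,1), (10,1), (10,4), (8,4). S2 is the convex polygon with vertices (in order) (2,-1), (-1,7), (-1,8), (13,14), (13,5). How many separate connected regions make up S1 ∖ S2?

1

S1 ∖ S2 is a single connected region.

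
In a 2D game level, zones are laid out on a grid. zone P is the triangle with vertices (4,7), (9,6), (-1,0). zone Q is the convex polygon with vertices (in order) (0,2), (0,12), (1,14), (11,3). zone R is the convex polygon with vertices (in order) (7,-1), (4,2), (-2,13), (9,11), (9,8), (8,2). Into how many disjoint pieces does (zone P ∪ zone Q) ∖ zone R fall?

4

(zone P ∪ zone Q) ∖ zone R splits into 4 disjoint pieces (area 0.0478, area 4.1017, area 16.1613, area 1.848).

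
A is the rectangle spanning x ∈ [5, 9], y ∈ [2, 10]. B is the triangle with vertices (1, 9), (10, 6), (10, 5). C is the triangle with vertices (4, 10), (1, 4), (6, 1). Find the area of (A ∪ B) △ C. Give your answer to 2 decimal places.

|A ∪ B| = 33.8333.
|(A ∪ B) ∩ C| = 1.8088.
|(A ∪ B) △ C| = 33.8333 + 19.5 − 3.6177 = 49.72.

49.72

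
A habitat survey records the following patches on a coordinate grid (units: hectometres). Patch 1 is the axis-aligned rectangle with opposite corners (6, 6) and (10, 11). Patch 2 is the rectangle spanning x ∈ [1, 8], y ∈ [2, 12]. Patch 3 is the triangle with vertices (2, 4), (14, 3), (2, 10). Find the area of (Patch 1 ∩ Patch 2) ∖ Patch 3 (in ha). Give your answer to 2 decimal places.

|Patch 1 ∩ Patch 2| = 10.
|(Patch 1 ∩ Patch 2) ∩ Patch 3| = 2.1667.
|(Patch 1 ∩ Patch 2) ∖ Patch 3| = 10 − 2.1667 = 7.83.

7.83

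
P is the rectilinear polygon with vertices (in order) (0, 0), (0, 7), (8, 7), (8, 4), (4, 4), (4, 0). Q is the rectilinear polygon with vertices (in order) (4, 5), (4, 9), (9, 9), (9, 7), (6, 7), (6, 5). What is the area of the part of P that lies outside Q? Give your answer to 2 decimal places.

36.00

|P| = 40, |P∩Q| = 4.
|P ∖ Q| = |P| − |P∩Q| = 40 − 4 = 36.00.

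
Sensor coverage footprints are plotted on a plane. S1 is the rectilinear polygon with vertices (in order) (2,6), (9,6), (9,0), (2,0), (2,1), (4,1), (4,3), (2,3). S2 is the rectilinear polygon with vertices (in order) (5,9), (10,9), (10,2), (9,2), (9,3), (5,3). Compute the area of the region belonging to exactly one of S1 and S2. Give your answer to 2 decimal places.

|S1| = 38, |S2| = 31, |S1∩S2| = 12.
|S1 △ S2| = |S1| + |S2| − 2·|S1∩S2| = 38 + 31 − 24 = 45.00.

45.00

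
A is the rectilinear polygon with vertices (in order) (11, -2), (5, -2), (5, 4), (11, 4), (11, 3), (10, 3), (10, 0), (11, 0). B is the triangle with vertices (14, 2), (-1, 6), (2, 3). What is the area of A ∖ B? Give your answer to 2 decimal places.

27.33

|A| = 33, |A∩B| = 5.6667.
|A ∖ B| = |A| − |A∩B| = 33 − 5.6667 = 27.33.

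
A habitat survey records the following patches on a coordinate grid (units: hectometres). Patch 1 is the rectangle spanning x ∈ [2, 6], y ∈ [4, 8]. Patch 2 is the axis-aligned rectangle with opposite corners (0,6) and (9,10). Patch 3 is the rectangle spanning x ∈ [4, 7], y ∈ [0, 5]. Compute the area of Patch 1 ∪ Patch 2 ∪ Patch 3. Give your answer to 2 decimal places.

By inclusion–exclusion:
Individual areas: |Patch 1| = 16, |Patch 2| = 36, |Patch 3| = 15.
|Patch 1∩Patch 2|: x∈[2,6], y∈[6,8] → 4·2 = 8.
|Patch 1∩Patch 3|: x∈[4,6], y∈[4,5] → 2·1 = 2.
|Patch 2∩Patch 3| = 0 (no overlap).
|Patch 1∩Patch 2∩Patch 3| = 0.
|Patch 1 ∪ Patch 2 ∪ Patch 3| = 67 − 10 + 0 = 57.00.

57.00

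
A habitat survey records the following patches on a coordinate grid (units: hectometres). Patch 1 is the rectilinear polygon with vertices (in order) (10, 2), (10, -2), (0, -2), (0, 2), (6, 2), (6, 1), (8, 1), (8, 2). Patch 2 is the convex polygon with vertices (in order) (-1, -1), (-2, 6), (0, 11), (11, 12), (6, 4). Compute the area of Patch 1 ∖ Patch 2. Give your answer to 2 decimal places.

34.34

|Patch 1| = 38, |Patch 1∩Patch 2| = 3.6571.
|Patch 1 ∖ Patch 2| = |Patch 1| − |Patch 1∩Patch 2| = 38 − 3.6571 = 34.34.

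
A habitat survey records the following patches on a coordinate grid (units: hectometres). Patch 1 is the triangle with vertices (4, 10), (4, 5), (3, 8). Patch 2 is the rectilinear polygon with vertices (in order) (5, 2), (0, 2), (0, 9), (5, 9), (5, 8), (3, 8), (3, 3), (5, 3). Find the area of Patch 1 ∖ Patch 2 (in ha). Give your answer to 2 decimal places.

|Patch 1| = 2.5, |Patch 1∩Patch 2| = 0.75.
|Patch 1 ∖ Patch 2| = |Patch 1| − |Patch 1∩Patch 2| = 2.5 − 0.75 = 1.75.

1.75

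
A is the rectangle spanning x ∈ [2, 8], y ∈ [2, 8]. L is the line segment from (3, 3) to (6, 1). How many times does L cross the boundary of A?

1

The segment meets the boundary at (4.5,2).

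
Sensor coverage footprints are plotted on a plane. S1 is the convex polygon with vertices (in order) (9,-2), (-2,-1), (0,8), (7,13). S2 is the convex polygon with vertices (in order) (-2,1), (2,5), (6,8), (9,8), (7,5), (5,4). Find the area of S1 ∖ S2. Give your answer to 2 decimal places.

86.69

|S1| = 108, |S1∩S2| = 21.3087.
|S1 ∖ S2| = |S1| − |S1∩S2| = 108 − 21.3087 = 86.69.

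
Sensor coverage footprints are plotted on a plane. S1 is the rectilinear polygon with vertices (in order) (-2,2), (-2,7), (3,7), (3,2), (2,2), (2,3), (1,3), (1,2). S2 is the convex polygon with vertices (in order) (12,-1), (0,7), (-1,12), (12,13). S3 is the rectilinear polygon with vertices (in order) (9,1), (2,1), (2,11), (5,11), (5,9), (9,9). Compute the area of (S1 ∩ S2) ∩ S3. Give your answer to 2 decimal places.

The region (S1 ∩ S2) ∩ S3 is the polygon with vertices (3,5), (2,5.667), (2,7), (3,7).
By the shoelace formula its area is 1.67.

1.67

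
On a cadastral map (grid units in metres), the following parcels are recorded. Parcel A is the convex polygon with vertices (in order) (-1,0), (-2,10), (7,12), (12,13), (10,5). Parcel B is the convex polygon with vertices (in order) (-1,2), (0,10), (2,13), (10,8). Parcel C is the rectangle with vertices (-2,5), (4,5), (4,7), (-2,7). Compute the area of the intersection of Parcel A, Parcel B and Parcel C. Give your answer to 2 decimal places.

9.00

The intersection is the polygon with vertices (-0.375,7), (4,7), (4,5), (-0.625,5).
By the shoelace formula its area is 9.00.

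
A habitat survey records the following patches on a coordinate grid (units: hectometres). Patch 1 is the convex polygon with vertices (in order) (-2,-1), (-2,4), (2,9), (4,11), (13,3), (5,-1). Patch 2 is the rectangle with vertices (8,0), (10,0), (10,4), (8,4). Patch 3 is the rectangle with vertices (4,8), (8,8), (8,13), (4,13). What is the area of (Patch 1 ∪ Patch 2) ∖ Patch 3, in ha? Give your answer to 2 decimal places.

|Patch 1 ∪ Patch 2| = 110.
|(Patch 1 ∪ Patch 2) ∩ Patch 3| = 5.0625.
|(Patch 1 ∪ Patch 2) ∖ Patch 3| = 110 − 5.0625 = 104.94.

104.94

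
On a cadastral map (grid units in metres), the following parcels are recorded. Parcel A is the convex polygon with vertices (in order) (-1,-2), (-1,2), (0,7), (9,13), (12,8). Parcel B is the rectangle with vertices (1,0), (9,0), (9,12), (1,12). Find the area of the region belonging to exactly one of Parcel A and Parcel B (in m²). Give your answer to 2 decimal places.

61.29

|Parcel A| = 87, |Parcel B| = 96, |Parcel A∩Parcel B| = 60.8551.
|Parcel A △ Parcel B| = |Parcel A| + |Parcel B| − 2·|Parcel A∩Parcel B| = 87 + 96 − 121.7103 = 61.29.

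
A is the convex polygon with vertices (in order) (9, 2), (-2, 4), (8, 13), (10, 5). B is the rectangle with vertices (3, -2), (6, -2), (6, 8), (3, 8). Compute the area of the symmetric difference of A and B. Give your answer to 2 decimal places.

|A| = 66.5, |B| = 30, |A∩B| = 15.5455.
|A △ B| = |A| + |B| − 2·|A∩B| = 66.5 + 30 − 31.0909 = 65.41.

65.41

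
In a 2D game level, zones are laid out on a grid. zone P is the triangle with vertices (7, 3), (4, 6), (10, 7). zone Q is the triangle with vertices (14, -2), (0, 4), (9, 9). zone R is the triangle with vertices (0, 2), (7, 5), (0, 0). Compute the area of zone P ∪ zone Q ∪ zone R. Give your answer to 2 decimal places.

By inclusion–exclusion:
Individual areas: |zone P| = 10.5, |zone Q| = 62, |zone R| = 7.
|zone P∩zone Q| = 10.4972.
|zone P∩zone R| = 0.2333.
|zone Q∩zone R| = 2.3333.
|zone P∩zone Q∩zone R| = 0.2333.
|zone P ∪ zone Q ∪ zone R| = 79.5 − 13.0639 + 0.2333 = 66.67.

66.67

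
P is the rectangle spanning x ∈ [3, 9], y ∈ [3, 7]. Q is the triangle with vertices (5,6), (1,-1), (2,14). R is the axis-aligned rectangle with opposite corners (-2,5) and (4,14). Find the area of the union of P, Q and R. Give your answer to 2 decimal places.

By inclusion–exclusion:
Individual areas: |P| = 24, |Q| = 26.5, |R| = 54.
|P∩Q| = 5.2411.
|P∩R|: x∈[3,4], y∈[5,7] → 1·2 = 2.
|Q∩R| = 15.3667.
|P∩Q∩R| = 2.
|P ∪ Q ∪ R| = 104.5 − 22.6077 + 2 = 83.89.

83.89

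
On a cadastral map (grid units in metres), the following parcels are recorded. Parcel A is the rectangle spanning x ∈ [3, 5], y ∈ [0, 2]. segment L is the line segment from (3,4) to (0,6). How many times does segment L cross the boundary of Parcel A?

The segment lies entirely outside Parcel A and never meets its boundary.

0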